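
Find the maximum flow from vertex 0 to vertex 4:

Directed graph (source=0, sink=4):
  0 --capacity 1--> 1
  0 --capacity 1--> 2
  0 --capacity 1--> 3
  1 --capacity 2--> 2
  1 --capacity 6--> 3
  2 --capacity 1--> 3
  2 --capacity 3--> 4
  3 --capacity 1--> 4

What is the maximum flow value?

Computing max flow:
  Flow on (0->1): 1/1
  Flow on (0->2): 1/1
  Flow on (0->3): 1/1
  Flow on (1->2): 1/2
  Flow on (2->4): 2/3
  Flow on (3->4): 1/1
Maximum flow = 3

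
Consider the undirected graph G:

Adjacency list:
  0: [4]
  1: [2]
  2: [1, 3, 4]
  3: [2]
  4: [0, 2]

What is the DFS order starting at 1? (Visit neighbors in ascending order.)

DFS from vertex 1 (neighbors processed in ascending order):
Visit order: 1, 2, 3, 4, 0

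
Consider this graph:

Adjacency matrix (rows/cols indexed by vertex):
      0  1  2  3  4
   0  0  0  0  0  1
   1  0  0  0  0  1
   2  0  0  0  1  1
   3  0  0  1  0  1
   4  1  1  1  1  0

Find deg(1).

Vertex 1 has neighbors [4], so deg(1) = 1.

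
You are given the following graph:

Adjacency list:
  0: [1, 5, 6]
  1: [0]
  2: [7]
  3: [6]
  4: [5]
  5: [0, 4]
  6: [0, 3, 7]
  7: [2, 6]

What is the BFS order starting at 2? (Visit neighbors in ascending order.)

BFS from vertex 2 (neighbors processed in ascending order):
Visit order: 2, 7, 6, 0, 3, 1, 5, 4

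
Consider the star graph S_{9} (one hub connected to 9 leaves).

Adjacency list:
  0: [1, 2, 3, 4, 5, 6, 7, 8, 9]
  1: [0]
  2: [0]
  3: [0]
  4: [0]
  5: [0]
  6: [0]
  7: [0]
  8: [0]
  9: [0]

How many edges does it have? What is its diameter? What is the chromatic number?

Star graph S_{9}: the hub connects to all 9 leaves.
Edges = 9.
Diameter = 2 (any leaf to hub is 1, leaf to leaf through hub is 2).
Star graphs are bipartite (hub vs leaves), so chromatic number = 2.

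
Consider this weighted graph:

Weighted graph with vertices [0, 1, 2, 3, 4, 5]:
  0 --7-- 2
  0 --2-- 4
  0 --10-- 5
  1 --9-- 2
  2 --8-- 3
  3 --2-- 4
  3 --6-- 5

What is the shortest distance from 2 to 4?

Using Dijkstra's algorithm from vertex 2:
Shortest path: 2 -> 0 -> 4
Total weight: 7 + 2 = 9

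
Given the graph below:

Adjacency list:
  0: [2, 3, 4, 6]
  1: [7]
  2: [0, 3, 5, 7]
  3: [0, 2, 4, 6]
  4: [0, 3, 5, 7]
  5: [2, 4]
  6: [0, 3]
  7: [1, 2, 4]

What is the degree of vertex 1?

Vertex 1 has neighbors [7], so deg(1) = 1.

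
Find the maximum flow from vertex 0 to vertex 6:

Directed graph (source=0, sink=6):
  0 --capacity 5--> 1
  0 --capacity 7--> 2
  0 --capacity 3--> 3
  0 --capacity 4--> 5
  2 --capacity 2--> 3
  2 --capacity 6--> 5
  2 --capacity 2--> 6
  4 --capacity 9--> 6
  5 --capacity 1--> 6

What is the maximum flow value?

Computing max flow:
  Flow on (0->2): 2/7
  Flow on (0->5): 1/4
  Flow on (2->6): 2/2
  Flow on (5->6): 1/1
Maximum flow = 3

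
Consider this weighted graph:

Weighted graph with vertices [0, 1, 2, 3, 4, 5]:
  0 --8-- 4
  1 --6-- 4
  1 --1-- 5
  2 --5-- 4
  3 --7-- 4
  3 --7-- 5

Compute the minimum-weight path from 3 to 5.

Using Dijkstra's algorithm from vertex 3:
Shortest path: 3 -> 5
Total weight: 7 = 7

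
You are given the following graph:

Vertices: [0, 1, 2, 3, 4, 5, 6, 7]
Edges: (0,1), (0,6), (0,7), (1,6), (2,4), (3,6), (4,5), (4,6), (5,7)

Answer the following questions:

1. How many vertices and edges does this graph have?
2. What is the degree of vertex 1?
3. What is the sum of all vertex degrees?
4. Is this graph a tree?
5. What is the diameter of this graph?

Count: 8 vertices, 9 edges.
Vertex 1 has neighbors [0, 6], degree = 2.
Handshaking lemma: 2 * 9 = 18.
A tree on 8 vertices has 7 edges. This graph has 9 edges (2 extra). Not a tree.
Diameter (longest shortest path) = 3.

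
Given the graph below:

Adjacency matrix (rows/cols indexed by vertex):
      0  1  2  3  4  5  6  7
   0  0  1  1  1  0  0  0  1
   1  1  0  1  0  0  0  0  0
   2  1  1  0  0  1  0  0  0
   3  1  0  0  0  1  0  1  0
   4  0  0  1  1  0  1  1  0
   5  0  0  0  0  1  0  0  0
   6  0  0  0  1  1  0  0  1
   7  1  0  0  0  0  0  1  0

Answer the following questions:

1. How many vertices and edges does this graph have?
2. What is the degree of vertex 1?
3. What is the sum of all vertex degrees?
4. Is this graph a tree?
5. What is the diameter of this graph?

Count: 8 vertices, 11 edges.
Vertex 1 has neighbors [0, 2], degree = 2.
Handshaking lemma: 2 * 11 = 22.
A tree on 8 vertices has 7 edges. This graph has 11 edges (4 extra). Not a tree.
Diameter (longest shortest path) = 3.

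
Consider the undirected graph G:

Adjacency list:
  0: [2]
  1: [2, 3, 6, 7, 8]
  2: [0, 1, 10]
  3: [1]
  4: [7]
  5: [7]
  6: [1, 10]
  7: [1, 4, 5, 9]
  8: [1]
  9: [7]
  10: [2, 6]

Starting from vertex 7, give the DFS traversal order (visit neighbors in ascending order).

DFS from vertex 7 (neighbors processed in ascending order):
Visit order: 7, 1, 2, 0, 10, 6, 3, 8, 4, 5, 9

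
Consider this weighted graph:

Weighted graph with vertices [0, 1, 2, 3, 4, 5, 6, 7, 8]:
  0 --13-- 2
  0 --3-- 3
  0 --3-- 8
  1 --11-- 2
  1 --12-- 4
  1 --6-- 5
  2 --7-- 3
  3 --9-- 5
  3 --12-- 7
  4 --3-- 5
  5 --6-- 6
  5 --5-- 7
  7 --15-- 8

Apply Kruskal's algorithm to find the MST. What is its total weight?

Applying Kruskal's algorithm (sort edges by weight, add if no cycle):
  Add (0,8) w=3
  Add (0,3) w=3
  Add (4,5) w=3
  Add (5,7) w=5
  Add (1,5) w=6
  Add (5,6) w=6
  Add (2,3) w=7
  Add (3,5) w=9
  Skip (1,2) w=11 (creates cycle)
  Skip (1,4) w=12 (creates cycle)
  Skip (3,7) w=12 (creates cycle)
  Skip (0,2) w=13 (creates cycle)
  Skip (7,8) w=15 (creates cycle)
MST weight = 42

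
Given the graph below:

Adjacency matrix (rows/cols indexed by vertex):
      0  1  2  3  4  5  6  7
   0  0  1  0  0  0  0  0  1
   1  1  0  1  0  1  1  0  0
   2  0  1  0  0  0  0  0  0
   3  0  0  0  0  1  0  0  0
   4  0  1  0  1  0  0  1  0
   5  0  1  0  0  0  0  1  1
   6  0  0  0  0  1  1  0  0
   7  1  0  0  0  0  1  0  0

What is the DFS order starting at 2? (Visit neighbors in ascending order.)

DFS from vertex 2 (neighbors processed in ascending order):
Visit order: 2, 1, 0, 7, 5, 6, 4, 3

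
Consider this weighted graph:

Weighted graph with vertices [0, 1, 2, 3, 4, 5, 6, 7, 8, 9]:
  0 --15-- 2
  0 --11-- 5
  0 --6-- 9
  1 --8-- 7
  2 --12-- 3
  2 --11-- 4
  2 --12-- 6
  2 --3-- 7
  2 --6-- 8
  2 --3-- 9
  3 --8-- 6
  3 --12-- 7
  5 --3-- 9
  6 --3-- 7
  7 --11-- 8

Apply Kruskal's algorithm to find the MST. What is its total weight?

Applying Kruskal's algorithm (sort edges by weight, add if no cycle):
  Add (2,7) w=3
  Add (2,9) w=3
  Add (5,9) w=3
  Add (6,7) w=3
  Add (0,9) w=6
  Add (2,8) w=6
  Add (1,7) w=8
  Add (3,6) w=8
  Skip (0,5) w=11 (creates cycle)
  Add (2,4) w=11
  Skip (7,8) w=11 (creates cycle)
  Skip (2,6) w=12 (creates cycle)
  Skip (2,3) w=12 (creates cycle)
  Skip (3,7) w=12 (creates cycle)
  Skip (0,2) w=15 (creates cycle)
MST weight = 51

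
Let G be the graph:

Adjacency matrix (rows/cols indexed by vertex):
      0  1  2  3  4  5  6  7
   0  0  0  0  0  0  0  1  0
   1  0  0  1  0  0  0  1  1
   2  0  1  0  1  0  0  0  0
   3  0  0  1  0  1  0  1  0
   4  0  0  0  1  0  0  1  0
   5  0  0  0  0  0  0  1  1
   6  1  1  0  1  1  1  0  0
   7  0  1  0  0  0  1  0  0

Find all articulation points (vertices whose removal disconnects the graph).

An articulation point is a vertex whose removal disconnects the graph.
Articulation points: [6]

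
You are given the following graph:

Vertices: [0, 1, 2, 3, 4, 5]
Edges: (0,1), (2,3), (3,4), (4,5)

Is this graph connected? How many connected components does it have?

Checking connectivity: the graph has 2 connected component(s).
Components: [[0, 1], [2, 3, 4, 5]]. The graph is NOT connected.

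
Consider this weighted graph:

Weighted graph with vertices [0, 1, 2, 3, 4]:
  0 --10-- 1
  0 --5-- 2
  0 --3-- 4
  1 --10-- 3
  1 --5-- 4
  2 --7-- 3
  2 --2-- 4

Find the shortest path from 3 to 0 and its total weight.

Using Dijkstra's algorithm from vertex 3:
Shortest path: 3 -> 2 -> 0
Total weight: 7 + 5 = 12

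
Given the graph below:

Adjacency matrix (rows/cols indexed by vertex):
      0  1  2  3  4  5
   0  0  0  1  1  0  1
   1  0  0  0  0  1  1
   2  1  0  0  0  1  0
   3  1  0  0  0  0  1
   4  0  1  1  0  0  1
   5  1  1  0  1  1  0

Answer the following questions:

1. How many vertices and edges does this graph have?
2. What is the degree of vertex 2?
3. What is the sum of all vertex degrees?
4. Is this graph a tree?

Count: 6 vertices, 8 edges.
Vertex 2 has neighbors [0, 4], degree = 2.
Handshaking lemma: 2 * 8 = 16.
A tree on 6 vertices has 5 edges. This graph has 8 edges (3 extra). Not a tree.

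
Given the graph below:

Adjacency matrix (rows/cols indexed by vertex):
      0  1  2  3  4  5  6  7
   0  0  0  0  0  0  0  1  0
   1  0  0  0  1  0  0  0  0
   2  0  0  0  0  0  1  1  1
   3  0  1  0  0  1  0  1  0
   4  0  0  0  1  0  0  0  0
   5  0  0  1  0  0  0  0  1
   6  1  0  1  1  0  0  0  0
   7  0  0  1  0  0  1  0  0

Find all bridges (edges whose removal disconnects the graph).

A bridge is an edge whose removal increases the number of connected components.
Bridges found: (0,6), (1,3), (2,6), (3,4), (3,6)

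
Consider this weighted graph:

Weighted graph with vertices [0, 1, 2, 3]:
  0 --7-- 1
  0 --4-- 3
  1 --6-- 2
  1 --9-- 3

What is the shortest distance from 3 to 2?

Using Dijkstra's algorithm from vertex 3:
Shortest path: 3 -> 1 -> 2
Total weight: 9 + 6 = 15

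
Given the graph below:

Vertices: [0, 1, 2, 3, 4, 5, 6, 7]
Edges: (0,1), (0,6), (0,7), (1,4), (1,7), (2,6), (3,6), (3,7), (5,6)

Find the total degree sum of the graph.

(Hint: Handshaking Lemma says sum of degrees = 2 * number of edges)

Count edges: 9 edges.
By Handshaking Lemma: sum of degrees = 2 * 9 = 18.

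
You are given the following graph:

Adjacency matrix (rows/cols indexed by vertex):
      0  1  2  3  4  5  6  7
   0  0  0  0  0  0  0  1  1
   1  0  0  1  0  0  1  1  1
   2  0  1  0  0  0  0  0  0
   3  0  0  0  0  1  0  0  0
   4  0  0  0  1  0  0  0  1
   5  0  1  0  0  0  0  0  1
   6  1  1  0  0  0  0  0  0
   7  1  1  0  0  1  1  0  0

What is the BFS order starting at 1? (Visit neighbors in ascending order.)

BFS from vertex 1 (neighbors processed in ascending order):
Visit order: 1, 2, 5, 6, 7, 0, 4, 3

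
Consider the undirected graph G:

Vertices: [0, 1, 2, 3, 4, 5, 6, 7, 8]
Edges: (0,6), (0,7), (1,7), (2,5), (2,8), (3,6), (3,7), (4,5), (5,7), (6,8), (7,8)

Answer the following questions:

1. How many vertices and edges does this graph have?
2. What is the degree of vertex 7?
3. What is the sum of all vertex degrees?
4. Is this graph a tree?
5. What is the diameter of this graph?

Count: 9 vertices, 11 edges.
Vertex 7 has neighbors [0, 1, 3, 5, 8], degree = 5.
Handshaking lemma: 2 * 11 = 22.
A tree on 9 vertices has 8 edges. This graph has 11 edges (3 extra). Not a tree.
Diameter (longest shortest path) = 4.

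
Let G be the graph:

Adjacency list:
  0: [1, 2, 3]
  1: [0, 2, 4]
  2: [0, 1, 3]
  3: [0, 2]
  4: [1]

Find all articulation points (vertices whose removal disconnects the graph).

An articulation point is a vertex whose removal disconnects the graph.
Articulation points: [1]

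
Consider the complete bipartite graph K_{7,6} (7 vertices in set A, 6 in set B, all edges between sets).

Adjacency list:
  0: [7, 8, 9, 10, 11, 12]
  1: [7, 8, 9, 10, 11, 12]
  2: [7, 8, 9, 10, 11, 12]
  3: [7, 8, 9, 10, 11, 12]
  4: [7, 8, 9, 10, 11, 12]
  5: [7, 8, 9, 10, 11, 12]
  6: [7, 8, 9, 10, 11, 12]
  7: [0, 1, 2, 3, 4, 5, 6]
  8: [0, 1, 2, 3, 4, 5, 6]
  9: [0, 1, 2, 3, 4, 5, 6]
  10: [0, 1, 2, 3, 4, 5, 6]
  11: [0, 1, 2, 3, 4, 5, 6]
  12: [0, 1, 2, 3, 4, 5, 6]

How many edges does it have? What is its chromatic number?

K_{7,6} has 7 * 6 = 42 edges.
Bipartite graphs have chromatic number 2 (color each partition differently).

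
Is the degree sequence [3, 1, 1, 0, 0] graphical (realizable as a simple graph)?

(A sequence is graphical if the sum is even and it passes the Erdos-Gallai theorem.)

Sum of degrees = 5. Sum is odd, so the sequence is NOT graphical.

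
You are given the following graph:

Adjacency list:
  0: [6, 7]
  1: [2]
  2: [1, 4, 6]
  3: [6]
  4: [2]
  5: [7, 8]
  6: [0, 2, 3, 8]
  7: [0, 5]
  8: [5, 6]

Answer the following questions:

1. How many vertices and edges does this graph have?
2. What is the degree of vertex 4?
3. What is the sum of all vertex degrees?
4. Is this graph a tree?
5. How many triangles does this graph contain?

Count: 9 vertices, 9 edges.
Vertex 4 has neighbors [2], degree = 1.
Handshaking lemma: 2 * 9 = 18.
A tree on 9 vertices has 8 edges. This graph has 9 edges (1 extra). Not a tree.
Number of triangles = 0.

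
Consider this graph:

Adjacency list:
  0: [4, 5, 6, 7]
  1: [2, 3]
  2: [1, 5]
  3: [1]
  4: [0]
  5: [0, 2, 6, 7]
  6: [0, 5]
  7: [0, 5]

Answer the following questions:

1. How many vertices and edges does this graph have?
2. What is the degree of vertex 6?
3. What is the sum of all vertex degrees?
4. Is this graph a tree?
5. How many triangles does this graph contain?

Count: 8 vertices, 9 edges.
Vertex 6 has neighbors [0, 5], degree = 2.
Handshaking lemma: 2 * 9 = 18.
A tree on 8 vertices has 7 edges. This graph has 9 edges (2 extra). Not a tree.
Number of triangles = 2.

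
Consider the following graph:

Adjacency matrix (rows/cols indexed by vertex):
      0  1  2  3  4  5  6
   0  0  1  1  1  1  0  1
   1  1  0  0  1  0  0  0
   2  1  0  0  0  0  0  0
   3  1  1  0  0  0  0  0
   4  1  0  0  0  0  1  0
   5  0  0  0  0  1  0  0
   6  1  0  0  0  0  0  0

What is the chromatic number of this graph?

The graph has a maximum clique of size 3 (lower bound on chromatic number).
A valid 3-coloring: {0: 0, 1: 1, 2: 1, 3: 2, 4: 1, 5: 0, 6: 1}.
Chromatic number = 3.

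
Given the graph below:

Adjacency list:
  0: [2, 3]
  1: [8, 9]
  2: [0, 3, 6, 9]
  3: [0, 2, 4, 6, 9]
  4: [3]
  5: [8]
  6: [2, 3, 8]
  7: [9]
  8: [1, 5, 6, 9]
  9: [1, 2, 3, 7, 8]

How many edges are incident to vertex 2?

Vertex 2 has neighbors [0, 3, 6, 9], so deg(2) = 4.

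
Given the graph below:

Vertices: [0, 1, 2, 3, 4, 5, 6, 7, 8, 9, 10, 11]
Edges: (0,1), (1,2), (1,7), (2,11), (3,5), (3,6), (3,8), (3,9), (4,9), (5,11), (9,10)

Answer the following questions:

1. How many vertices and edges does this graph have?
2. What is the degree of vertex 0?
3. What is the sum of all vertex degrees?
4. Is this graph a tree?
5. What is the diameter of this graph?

Count: 12 vertices, 11 edges.
Vertex 0 has neighbors [1], degree = 1.
Handshaking lemma: 2 * 11 = 22.
A graph is a tree iff it is connected and has exactly n-1 edges. This graph is connected (all 12 vertices in one component) and has 12-1 = 11 edges. It is a tree.
Diameter (longest shortest path) = 7.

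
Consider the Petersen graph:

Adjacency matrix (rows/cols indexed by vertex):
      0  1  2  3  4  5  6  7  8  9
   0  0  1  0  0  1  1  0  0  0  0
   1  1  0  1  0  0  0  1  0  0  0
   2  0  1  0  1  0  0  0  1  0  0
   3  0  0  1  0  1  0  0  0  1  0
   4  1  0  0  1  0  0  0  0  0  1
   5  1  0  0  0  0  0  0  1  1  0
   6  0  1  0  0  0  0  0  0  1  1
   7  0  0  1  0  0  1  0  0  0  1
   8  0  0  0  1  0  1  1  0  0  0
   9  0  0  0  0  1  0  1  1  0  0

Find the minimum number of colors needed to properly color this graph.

The Petersen graph contains odd cycles (e.g. the outer 5-cycle), so chi >= 3.
A proper 3-coloring exists (it is a well-known 3-chromatic graph).
Chromatic number = 3.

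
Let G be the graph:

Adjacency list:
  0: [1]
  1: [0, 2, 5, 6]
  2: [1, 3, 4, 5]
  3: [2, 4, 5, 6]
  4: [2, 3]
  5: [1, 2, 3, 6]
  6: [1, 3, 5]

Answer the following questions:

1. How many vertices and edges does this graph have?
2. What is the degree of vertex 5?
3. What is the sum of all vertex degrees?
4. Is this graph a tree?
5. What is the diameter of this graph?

Count: 7 vertices, 11 edges.
Vertex 5 has neighbors [1, 2, 3, 6], degree = 4.
Handshaking lemma: 2 * 11 = 22.
A tree on 7 vertices has 6 edges. This graph has 11 edges (5 extra). Not a tree.
Diameter (longest shortest path) = 3.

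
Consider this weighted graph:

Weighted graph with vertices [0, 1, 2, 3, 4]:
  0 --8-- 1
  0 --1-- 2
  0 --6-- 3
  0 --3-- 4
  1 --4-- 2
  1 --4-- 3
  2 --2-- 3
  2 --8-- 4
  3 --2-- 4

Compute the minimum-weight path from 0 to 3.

Using Dijkstra's algorithm from vertex 0:
Shortest path: 0 -> 2 -> 3
Total weight: 1 + 2 = 3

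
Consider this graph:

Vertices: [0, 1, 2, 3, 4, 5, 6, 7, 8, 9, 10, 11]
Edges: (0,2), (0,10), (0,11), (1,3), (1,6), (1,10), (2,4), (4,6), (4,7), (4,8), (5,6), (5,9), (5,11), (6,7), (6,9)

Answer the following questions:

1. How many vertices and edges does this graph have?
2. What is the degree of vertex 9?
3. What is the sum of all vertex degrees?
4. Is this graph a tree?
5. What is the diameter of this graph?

Count: 12 vertices, 15 edges.
Vertex 9 has neighbors [5, 6], degree = 2.
Handshaking lemma: 2 * 15 = 30.
A tree on 12 vertices has 11 edges. This graph has 15 edges (4 extra). Not a tree.
Diameter (longest shortest path) = 4.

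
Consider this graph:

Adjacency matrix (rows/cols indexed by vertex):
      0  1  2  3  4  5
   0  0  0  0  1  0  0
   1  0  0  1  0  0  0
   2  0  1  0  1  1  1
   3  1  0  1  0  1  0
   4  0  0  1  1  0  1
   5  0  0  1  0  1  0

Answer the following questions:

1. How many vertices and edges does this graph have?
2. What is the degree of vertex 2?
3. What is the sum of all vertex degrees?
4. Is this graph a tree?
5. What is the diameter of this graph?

Count: 6 vertices, 7 edges.
Vertex 2 has neighbors [1, 3, 4, 5], degree = 4.
Handshaking lemma: 2 * 7 = 14.
A tree on 6 vertices has 5 edges. This graph has 7 edges (2 extra). Not a tree.
Diameter (longest shortest path) = 3.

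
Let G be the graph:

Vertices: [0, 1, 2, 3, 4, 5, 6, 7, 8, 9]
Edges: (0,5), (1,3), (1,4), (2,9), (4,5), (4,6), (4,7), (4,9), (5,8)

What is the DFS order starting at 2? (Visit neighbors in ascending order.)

DFS from vertex 2 (neighbors processed in ascending order):
Visit order: 2, 9, 4, 1, 3, 5, 0, 8, 6, 7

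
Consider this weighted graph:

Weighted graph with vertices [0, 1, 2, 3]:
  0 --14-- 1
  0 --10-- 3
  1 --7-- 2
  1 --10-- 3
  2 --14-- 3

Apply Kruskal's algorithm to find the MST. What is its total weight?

Applying Kruskal's algorithm (sort edges by weight, add if no cycle):
  Add (1,2) w=7
  Add (0,3) w=10
  Add (1,3) w=10
  Skip (0,1) w=14 (creates cycle)
  Skip (2,3) w=14 (creates cycle)
MST weight = 27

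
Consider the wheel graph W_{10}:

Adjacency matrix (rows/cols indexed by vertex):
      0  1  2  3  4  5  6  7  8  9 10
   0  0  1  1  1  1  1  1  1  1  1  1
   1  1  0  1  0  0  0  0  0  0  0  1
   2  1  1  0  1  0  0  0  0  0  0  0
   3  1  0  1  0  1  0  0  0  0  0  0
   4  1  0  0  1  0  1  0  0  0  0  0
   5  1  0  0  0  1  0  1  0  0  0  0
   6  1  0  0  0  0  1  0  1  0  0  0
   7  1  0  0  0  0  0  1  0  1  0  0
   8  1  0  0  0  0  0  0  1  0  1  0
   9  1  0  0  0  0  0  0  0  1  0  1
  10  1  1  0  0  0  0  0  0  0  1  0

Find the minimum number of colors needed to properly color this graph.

W_{10} = C_{10} plus a hub adjacent to every cycle vertex.
The outer cycle needs 2 colors (even cycle); the hub is adjacent to all of them so needs a fresh color.
Chromatic number = 2 + 1 = 3.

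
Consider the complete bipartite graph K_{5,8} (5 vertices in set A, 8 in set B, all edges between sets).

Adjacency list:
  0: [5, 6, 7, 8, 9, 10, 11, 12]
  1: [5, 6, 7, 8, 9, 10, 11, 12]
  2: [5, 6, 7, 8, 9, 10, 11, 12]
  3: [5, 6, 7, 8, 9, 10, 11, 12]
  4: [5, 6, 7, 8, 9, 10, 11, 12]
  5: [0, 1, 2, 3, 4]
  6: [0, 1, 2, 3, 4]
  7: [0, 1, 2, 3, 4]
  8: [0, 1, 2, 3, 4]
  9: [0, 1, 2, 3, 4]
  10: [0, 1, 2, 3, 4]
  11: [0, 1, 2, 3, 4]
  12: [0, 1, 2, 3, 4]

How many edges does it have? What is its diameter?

K_{5,8} has 5 * 8 = 40 edges.
Any vertex reaches any opposite-side vertex in 1 step; same-side vertices reach in 2 steps via any opposite-side vertex.
Diameter = 2.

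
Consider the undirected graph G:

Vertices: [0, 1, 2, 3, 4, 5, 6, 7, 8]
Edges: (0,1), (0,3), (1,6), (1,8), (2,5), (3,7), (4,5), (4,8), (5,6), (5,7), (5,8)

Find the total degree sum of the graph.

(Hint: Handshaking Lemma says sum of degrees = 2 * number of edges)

Count edges: 11 edges.
By Handshaking Lemma: sum of degrees = 2 * 11 = 22.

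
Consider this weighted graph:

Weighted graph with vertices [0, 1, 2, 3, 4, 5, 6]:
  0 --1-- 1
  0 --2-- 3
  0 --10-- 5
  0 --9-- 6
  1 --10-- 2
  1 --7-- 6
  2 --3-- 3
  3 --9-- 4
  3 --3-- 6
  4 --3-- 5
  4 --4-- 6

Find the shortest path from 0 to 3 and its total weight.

Using Dijkstra's algorithm from vertex 0:
Shortest path: 0 -> 3
Total weight: 2 = 2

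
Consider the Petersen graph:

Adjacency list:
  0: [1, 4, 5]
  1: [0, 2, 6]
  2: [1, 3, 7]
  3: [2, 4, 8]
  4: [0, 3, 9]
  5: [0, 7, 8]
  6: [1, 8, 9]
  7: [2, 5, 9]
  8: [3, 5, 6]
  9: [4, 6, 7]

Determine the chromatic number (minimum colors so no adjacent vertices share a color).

The Petersen graph contains odd cycles (e.g. the outer 5-cycle), so chi >= 3.
A proper 3-coloring exists (it is a well-known 3-chromatic graph).
Chromatic number = 3.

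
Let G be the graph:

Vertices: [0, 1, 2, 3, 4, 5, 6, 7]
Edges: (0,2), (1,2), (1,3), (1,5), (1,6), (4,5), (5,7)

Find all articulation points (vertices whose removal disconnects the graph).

An articulation point is a vertex whose removal disconnects the graph.
Articulation points: [1, 2, 5]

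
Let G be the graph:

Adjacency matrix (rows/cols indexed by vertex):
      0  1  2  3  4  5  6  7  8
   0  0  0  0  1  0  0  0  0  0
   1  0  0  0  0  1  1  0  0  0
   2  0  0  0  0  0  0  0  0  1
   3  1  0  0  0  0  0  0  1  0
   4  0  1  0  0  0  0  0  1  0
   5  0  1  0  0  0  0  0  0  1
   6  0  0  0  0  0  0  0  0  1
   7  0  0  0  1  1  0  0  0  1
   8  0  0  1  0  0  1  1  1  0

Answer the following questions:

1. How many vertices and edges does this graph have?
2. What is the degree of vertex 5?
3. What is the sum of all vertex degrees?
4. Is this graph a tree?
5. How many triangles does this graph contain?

Count: 9 vertices, 9 edges.
Vertex 5 has neighbors [1, 8], degree = 2.
Handshaking lemma: 2 * 9 = 18.
A tree on 9 vertices has 8 edges. This graph has 9 edges (1 extra). Not a tree.
Number of triangles = 0.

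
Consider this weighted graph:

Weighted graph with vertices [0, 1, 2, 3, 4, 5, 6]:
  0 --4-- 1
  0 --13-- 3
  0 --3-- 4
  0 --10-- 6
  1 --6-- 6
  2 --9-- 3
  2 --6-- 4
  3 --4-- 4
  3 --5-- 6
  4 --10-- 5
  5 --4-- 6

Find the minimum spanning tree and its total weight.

Applying Kruskal's algorithm (sort edges by weight, add if no cycle):
  Add (0,4) w=3
  Add (0,1) w=4
  Add (3,4) w=4
  Add (5,6) w=4
  Add (3,6) w=5
  Skip (1,6) w=6 (creates cycle)
  Add (2,4) w=6
  Skip (2,3) w=9 (creates cycle)
  Skip (0,6) w=10 (creates cycle)
  Skip (4,5) w=10 (creates cycle)
  Skip (0,3) w=13 (creates cycle)
MST weight = 26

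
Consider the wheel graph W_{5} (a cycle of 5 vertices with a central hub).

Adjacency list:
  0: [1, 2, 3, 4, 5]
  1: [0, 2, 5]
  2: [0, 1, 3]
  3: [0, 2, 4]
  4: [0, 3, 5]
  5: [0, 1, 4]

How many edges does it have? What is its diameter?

Wheel graph W_{5}: 5 cycle edges + 5 spoke edges = 10 edges.
The hub is distance 1 from all cycle vertices. Max distance between cycle vertices through hub is 2.
Diameter = 2.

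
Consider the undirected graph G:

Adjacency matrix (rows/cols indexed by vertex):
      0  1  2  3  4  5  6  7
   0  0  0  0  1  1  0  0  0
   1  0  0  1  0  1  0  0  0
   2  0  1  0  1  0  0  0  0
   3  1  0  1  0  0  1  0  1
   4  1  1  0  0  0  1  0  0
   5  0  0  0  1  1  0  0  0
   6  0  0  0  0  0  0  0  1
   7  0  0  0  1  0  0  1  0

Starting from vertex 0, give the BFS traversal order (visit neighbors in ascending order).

BFS from vertex 0 (neighbors processed in ascending order):
Visit order: 0, 3, 4, 2, 5, 7, 1, 6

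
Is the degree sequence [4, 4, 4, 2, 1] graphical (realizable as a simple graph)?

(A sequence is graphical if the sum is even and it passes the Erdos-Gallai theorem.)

Sum of degrees = 15. Sum is odd, so the sequence is NOT graphical.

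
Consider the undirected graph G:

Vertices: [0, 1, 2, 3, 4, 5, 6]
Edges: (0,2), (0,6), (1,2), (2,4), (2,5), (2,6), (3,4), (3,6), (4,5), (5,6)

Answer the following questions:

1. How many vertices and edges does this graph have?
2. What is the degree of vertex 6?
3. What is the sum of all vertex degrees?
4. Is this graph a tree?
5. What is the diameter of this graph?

Count: 7 vertices, 10 edges.
Vertex 6 has neighbors [0, 2, 3, 5], degree = 4.
Handshaking lemma: 2 * 10 = 20.
A tree on 7 vertices has 6 edges. This graph has 10 edges (4 extra). Not a tree.
Diameter (longest shortest path) = 3.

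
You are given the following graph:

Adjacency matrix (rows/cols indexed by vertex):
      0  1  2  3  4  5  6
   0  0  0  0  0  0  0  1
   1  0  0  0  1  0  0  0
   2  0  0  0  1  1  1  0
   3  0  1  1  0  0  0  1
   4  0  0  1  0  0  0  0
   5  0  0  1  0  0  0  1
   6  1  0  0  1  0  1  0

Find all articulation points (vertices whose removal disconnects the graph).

An articulation point is a vertex whose removal disconnects the graph.
Articulation points: [2, 3, 6]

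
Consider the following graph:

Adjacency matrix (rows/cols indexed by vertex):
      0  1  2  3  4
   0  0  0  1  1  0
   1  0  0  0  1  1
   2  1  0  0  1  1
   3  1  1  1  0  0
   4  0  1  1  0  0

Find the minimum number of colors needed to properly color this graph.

The graph has a maximum clique of size 3 (lower bound on chromatic number).
A valid 3-coloring: {0: 2, 1: 0, 2: 0, 3: 1, 4: 1}.
Chromatic number = 3.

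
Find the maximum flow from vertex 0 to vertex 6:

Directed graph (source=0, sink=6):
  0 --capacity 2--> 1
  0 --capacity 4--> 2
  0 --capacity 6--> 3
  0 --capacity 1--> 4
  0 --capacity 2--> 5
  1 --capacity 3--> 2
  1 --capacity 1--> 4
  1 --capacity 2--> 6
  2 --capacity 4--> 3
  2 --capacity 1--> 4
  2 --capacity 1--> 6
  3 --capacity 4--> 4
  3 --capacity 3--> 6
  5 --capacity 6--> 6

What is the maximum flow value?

Computing max flow:
  Flow on (0->1): 2/2
  Flow on (0->2): 1/4
  Flow on (0->3): 3/6
  Flow on (0->5): 2/2
  Flow on (1->6): 2/2
  Flow on (2->6): 1/1
  Flow on (3->6): 3/3
  Flow on (5->6): 2/6
Maximum flow = 8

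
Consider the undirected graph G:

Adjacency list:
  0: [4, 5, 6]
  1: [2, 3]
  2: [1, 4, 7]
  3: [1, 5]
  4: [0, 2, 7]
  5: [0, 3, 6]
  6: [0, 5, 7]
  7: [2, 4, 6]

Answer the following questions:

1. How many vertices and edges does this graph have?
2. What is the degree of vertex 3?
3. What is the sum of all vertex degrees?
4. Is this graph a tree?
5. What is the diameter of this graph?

Count: 8 vertices, 11 edges.
Vertex 3 has neighbors [1, 5], degree = 2.
Handshaking lemma: 2 * 11 = 22.
A tree on 8 vertices has 7 edges. This graph has 11 edges (4 extra). Not a tree.
Diameter (longest shortest path) = 3.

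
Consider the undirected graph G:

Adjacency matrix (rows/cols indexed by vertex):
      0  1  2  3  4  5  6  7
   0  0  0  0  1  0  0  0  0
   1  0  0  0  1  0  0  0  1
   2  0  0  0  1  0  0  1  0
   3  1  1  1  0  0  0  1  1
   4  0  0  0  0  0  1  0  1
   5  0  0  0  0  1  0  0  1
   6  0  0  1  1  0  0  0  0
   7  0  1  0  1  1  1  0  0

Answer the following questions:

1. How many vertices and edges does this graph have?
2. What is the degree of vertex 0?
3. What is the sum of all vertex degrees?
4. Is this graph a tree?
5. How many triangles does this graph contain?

Count: 8 vertices, 10 edges.
Vertex 0 has neighbors [3], degree = 1.
Handshaking lemma: 2 * 10 = 20.
A tree on 8 vertices has 7 edges. This graph has 10 edges (3 extra). Not a tree.
Number of triangles = 3.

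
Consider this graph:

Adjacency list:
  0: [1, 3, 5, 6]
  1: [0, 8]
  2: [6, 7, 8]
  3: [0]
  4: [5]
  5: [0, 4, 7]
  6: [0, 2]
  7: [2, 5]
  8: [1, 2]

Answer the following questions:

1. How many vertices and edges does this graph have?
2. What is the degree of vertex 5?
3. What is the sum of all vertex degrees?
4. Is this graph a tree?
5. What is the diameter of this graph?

Count: 9 vertices, 10 edges.
Vertex 5 has neighbors [0, 4, 7], degree = 3.
Handshaking lemma: 2 * 10 = 20.
A tree on 9 vertices has 8 edges. This graph has 10 edges (2 extra). Not a tree.
Diameter (longest shortest path) = 4.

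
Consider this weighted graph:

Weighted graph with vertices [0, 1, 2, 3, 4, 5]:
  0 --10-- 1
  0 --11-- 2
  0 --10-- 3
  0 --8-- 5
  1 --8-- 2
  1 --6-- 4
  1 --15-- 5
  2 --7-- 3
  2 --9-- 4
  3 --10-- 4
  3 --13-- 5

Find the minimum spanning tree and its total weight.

Applying Kruskal's algorithm (sort edges by weight, add if no cycle):
  Add (1,4) w=6
  Add (2,3) w=7
  Add (0,5) w=8
  Add (1,2) w=8
  Skip (2,4) w=9 (creates cycle)
  Add (0,3) w=10
  Skip (0,1) w=10 (creates cycle)
  Skip (3,4) w=10 (creates cycle)
  Skip (0,2) w=11 (creates cycle)
  Skip (3,5) w=13 (creates cycle)
  Skip (1,5) w=15 (creates cycle)
MST weight = 39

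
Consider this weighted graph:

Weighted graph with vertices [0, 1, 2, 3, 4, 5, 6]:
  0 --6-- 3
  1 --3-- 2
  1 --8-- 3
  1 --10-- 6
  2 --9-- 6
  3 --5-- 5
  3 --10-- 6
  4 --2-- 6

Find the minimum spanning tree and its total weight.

Applying Kruskal's algorithm (sort edges by weight, add if no cycle):
  Add (4,6) w=2
  Add (1,2) w=3
  Add (3,5) w=5
  Add (0,3) w=6
  Add (1,3) w=8
  Add (2,6) w=9
  Skip (1,6) w=10 (creates cycle)
  Skip (3,6) w=10 (creates cycle)
MST weight = 33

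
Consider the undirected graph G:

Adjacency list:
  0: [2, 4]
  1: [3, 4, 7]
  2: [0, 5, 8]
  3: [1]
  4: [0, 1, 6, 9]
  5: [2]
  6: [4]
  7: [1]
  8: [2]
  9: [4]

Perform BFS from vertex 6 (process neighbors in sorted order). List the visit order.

BFS from vertex 6 (neighbors processed in ascending order):
Visit order: 6, 4, 0, 1, 9, 2, 3, 7, 5, 8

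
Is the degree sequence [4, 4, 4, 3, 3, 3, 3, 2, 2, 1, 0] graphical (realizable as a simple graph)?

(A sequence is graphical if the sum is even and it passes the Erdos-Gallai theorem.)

Sum of degrees = 29. Sum is odd, so the sequence is NOT graphical.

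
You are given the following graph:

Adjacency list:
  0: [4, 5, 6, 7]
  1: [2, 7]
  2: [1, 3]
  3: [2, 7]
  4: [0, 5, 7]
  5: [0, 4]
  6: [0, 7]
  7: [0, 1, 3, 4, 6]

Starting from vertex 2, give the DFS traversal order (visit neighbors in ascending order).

DFS from vertex 2 (neighbors processed in ascending order):
Visit order: 2, 1, 7, 0, 4, 5, 6, 3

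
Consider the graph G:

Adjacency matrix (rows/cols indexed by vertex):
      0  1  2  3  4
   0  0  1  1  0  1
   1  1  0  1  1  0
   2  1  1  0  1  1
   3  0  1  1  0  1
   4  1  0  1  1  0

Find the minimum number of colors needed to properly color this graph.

The graph has a maximum clique of size 3 (lower bound on chromatic number).
A valid 3-coloring: {0: 1, 1: 2, 2: 0, 3: 1, 4: 2}.
Chromatic number = 3.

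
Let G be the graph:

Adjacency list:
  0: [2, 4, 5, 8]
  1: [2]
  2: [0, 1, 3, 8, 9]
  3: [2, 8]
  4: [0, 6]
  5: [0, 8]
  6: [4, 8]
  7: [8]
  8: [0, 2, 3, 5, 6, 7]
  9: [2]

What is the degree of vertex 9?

Vertex 9 has neighbors [2], so deg(9) = 1.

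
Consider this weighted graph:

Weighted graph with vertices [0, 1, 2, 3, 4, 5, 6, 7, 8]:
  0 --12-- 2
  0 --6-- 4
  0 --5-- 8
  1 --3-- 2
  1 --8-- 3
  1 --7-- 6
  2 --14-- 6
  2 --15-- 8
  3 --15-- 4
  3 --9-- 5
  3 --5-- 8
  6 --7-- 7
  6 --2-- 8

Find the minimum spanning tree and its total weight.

Applying Kruskal's algorithm (sort edges by weight, add if no cycle):
  Add (6,8) w=2
  Add (1,2) w=3
  Add (0,8) w=5
  Add (3,8) w=5
  Add (0,4) w=6
  Add (1,6) w=7
  Add (6,7) w=7
  Skip (1,3) w=8 (creates cycle)
  Add (3,5) w=9
  Skip (0,2) w=12 (creates cycle)
  Skip (2,6) w=14 (creates cycle)
  Skip (2,8) w=15 (creates cycle)
  Skip (3,4) w=15 (creates cycle)
MST weight = 44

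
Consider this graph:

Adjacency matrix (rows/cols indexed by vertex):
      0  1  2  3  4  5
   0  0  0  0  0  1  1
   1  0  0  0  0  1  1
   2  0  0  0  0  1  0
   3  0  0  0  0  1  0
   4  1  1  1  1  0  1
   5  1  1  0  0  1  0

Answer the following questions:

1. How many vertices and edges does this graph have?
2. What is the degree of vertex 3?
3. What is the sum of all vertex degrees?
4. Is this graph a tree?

Count: 6 vertices, 7 edges.
Vertex 3 has neighbors [4], degree = 1.
Handshaking lemma: 2 * 7 = 14.
A tree on 6 vertices has 5 edges. This graph has 7 edges (2 extra). Not a tree.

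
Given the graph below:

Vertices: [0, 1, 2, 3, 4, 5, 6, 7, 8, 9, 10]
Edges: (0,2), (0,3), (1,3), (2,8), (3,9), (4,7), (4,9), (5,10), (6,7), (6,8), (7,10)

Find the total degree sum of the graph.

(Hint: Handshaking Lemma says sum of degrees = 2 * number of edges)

Count edges: 11 edges.
By Handshaking Lemma: sum of degrees = 2 * 11 = 22.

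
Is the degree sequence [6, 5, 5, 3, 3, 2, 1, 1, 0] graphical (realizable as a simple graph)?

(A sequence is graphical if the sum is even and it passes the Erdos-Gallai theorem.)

Sum of degrees = 26. Sum is even and passes Erdos-Gallai. The sequence IS graphical.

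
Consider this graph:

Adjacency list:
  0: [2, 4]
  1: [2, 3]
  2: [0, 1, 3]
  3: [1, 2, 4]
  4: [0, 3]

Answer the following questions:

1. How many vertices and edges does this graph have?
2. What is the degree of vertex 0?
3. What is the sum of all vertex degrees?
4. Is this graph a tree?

Count: 5 vertices, 6 edges.
Vertex 0 has neighbors [2, 4], degree = 2.
Handshaking lemma: 2 * 6 = 12.
A tree on 5 vertices has 4 edges. This graph has 6 edges (2 extra). Not a tree.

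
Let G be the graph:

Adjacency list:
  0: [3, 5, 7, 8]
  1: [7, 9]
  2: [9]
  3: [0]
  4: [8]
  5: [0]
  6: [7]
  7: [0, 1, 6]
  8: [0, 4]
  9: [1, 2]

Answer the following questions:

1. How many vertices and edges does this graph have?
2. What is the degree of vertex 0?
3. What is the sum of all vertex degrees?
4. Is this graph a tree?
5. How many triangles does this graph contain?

Count: 10 vertices, 9 edges.
Vertex 0 has neighbors [3, 5, 7, 8], degree = 4.
Handshaking lemma: 2 * 9 = 18.
A graph is a tree iff it is connected and has exactly n-1 edges. This graph is connected (all 10 vertices in one component) and has 10-1 = 9 edges. It is a tree.
Number of triangles = 0.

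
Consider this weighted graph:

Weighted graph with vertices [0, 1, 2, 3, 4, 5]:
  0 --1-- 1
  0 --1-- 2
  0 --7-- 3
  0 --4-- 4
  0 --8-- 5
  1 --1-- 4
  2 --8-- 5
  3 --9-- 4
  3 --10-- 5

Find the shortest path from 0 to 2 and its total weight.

Using Dijkstra's algorithm from vertex 0:
Shortest path: 0 -> 2
Total weight: 1 = 1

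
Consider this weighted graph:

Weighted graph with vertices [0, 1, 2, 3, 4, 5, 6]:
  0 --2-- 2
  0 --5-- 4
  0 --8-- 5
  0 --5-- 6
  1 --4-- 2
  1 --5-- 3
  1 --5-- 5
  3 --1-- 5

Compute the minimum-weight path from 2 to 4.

Using Dijkstra's algorithm from vertex 2:
Shortest path: 2 -> 0 -> 4
Total weight: 2 + 5 = 7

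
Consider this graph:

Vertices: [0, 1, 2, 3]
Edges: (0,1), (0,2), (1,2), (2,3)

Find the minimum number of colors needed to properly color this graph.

The graph has a maximum clique of size 3 (lower bound on chromatic number).
A valid 3-coloring: {0: 1, 1: 2, 2: 0, 3: 1}.
Chromatic number = 3.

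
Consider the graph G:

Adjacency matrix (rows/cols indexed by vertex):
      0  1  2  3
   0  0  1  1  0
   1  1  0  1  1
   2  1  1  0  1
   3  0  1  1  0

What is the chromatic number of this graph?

The graph has a maximum clique of size 3 (lower bound on chromatic number).
A valid 3-coloring: {0: 2, 1: 0, 2: 1, 3: 2}.
Chromatic number = 3.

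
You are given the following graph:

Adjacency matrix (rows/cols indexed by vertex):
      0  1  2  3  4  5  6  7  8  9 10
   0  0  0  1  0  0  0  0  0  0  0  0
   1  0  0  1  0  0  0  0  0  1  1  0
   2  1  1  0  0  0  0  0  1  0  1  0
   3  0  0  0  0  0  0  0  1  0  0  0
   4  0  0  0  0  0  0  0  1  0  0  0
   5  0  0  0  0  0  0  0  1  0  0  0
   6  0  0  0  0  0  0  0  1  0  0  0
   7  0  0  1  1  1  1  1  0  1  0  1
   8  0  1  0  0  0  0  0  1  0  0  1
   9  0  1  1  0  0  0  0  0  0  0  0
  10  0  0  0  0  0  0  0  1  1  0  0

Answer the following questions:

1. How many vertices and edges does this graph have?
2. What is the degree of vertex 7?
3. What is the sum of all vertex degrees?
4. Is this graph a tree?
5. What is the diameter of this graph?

Count: 11 vertices, 13 edges.
Vertex 7 has neighbors [2, 3, 4, 5, 6, 8, 10], degree = 7.
Handshaking lemma: 2 * 13 = 26.
A tree on 11 vertices has 10 edges. This graph has 13 edges (3 extra). Not a tree.
Diameter (longest shortest path) = 3.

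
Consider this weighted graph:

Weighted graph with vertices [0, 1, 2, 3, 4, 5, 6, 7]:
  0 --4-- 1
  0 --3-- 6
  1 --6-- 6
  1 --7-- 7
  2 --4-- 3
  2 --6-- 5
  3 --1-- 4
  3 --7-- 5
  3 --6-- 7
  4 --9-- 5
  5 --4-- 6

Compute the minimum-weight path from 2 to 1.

Using Dijkstra's algorithm from vertex 2:
Shortest path: 2 -> 5 -> 6 -> 1
Total weight: 6 + 4 + 6 = 16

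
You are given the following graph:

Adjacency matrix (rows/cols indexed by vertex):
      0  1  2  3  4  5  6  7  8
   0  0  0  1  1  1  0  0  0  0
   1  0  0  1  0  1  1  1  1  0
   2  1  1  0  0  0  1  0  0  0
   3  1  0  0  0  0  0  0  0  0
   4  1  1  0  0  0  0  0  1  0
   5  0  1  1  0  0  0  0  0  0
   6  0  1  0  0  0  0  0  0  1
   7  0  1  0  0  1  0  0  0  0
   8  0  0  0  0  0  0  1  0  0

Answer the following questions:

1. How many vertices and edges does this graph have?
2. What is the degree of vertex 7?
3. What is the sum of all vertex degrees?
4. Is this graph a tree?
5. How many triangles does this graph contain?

Count: 9 vertices, 11 edges.
Vertex 7 has neighbors [1, 4], degree = 2.
Handshaking lemma: 2 * 11 = 22.
A tree on 9 vertices has 8 edges. This graph has 11 edges (3 extra). Not a tree.
Number of triangles = 2.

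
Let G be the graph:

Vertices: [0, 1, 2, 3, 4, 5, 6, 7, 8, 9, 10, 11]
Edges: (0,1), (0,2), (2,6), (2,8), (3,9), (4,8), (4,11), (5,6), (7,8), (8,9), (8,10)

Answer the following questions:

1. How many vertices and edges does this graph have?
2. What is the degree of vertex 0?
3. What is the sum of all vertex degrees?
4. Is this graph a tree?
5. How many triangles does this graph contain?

Count: 12 vertices, 11 edges.
Vertex 0 has neighbors [1, 2], degree = 2.
Handshaking lemma: 2 * 11 = 22.
A graph is a tree iff it is connected and has exactly n-1 edges. This graph is connected (all 12 vertices in one component) and has 12-1 = 11 edges. It is a tree.
Number of triangles = 0.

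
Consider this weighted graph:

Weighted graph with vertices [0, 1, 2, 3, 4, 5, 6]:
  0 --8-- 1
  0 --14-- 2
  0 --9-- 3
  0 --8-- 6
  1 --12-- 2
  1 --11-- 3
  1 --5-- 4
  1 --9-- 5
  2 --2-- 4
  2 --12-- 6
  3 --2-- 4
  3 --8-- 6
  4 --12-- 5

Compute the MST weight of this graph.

Applying Kruskal's algorithm (sort edges by weight, add if no cycle):
  Add (2,4) w=2
  Add (3,4) w=2
  Add (1,4) w=5
  Add (0,1) w=8
  Add (0,6) w=8
  Skip (3,6) w=8 (creates cycle)
  Skip (0,3) w=9 (creates cycle)
  Add (1,5) w=9
  Skip (1,3) w=11 (creates cycle)
  Skip (1,2) w=12 (creates cycle)
  Skip (2,6) w=12 (creates cycle)
  Skip (4,5) w=12 (creates cycle)
  Skip (0,2) w=14 (creates cycle)
MST weight = 34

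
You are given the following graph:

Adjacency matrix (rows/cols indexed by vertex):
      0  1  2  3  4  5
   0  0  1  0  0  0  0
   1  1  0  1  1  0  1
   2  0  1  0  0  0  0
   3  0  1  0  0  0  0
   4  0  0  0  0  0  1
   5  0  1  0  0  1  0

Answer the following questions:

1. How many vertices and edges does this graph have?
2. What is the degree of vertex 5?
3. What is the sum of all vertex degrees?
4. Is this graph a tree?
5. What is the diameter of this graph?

Count: 6 vertices, 5 edges.
Vertex 5 has neighbors [1, 4], degree = 2.
Handshaking lemma: 2 * 5 = 10.
A graph is a tree iff it is connected and has exactly n-1 edges. This graph is connected (all 6 vertices in one component) and has 6-1 = 5 edges. It is a tree.
Diameter (longest shortest path) = 3.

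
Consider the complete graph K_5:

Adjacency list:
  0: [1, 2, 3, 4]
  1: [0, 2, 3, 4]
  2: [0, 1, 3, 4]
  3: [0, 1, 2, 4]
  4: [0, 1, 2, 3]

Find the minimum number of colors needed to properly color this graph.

In K_5, every vertex is adjacent to every other vertex.
Each vertex needs a unique color.
Chromatic number = 5.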